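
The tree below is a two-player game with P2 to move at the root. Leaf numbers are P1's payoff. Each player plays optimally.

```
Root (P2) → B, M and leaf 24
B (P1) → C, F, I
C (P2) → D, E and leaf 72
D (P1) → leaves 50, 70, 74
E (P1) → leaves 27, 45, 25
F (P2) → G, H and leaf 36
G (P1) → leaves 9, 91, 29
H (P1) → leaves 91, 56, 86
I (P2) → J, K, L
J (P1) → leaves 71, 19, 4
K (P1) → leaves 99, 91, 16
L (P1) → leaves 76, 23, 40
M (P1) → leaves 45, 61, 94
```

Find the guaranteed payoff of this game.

D (P1): max(50, 70, 74) = 74
E (P1): max(27, 45, 25) = 45
C (P2): min(74, 45, 72) = 45
G (P1): max(9, 91, 29) = 91
H (P1): max(91, 56, 86) = 91
F (P2): min(91, 91, 36) = 36
J (P1): max(71, 19, 4) = 71
K (P1): max(99, 91, 16) = 99
L (P1): max(76, 23, 40) = 76
I (P2): min(71, 99, 76) = 71
B (P1): max(45, 36, 71) = 71
M (P1): max(45, 61, 94) = 94
Root (P2): min(71, 94, 24) = 24

24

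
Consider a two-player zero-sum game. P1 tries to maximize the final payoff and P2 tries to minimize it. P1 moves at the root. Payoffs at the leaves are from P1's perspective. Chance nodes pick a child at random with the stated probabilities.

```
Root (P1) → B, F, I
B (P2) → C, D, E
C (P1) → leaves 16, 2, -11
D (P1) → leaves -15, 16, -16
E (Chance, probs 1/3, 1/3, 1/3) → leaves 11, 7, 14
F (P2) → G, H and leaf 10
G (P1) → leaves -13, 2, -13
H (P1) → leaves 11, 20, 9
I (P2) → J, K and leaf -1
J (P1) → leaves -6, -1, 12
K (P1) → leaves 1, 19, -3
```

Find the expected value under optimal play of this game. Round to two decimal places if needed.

10.67

C (P1): max(16, 2, -11) = 16
D (P1): max(-15, 16, -16) = 16
E (Chance): 1/3·11 + 1/3·7 + 1/3·14 = 10.67
B (P2): min(16, 16, 10.67) = 10.67
G (P1): max(-13, 2, -13) = 2
H (P1): max(11, 20, 9) = 20
F (P2): min(2, 20, 10) = 2
J (P1): max(-6, -1, 12) = 12
K (P1): max(1, 19, -3) = 19
I (P2): min(12, 19, -1) = -1
Root (P1): max(10.67, 2, -1) = 10.67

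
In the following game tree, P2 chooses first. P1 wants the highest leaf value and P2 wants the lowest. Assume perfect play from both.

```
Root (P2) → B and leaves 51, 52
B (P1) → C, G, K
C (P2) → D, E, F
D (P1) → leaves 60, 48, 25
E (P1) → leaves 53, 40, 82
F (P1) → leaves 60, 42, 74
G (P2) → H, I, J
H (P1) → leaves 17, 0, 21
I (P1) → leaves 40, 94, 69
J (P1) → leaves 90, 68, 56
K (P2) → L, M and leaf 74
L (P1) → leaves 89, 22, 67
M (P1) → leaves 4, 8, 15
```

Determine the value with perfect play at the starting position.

D (P1): max(60, 48, 25) = 60
E (P1): max(53, 40, 82) = 82
F (P1): max(60, 42, 74) = 74
C (P2): min(60, 82, 74) = 60
H (P1): max(17, 0, 21) = 21
I (P1): max(40, 94, 69) = 94
J (P1): max(90, 68, 56) = 90
G (P2): min(21, 94, 90) = 21
L (P1): max(89, 22, 67) = 89
M (P1): max(4, 8, 15) = 15
K (P2): min(89, 15, 74) = 15
B (P1): max(60, 21, 15) = 60
Root (P2): min(60, 51, 52) = 51

51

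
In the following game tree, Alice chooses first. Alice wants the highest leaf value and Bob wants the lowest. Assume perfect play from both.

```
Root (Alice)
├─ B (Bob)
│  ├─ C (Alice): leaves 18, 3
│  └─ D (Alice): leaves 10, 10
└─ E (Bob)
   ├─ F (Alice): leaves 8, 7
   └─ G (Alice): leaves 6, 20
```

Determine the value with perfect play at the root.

C (Alice): max(18, 3) = 18
D (Alice): max(10, 10) = 10
B (Bob): min(18, 10) = 10
F (Alice): max(8, 7) = 8
G (Alice): max(6, 20) = 20
E (Bob): min(8, 20) = 8
Root (Alice): max(10, 8) = 10

10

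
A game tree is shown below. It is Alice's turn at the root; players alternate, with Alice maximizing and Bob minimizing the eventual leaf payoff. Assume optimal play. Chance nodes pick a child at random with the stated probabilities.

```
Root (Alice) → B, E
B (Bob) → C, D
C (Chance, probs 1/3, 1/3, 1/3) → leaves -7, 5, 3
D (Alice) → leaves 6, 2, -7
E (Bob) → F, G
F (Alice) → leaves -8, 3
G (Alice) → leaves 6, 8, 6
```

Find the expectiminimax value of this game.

3

C (Chance): 1/3·-7 + 1/3·5 + 1/3·3 = 0.33
D (Alice): max(6, 2, -7) = 6
B (Bob): min(0.33, 6) = 0.33
F (Alice): max(-8, 3) = 3
G (Alice): max(6, 8, 6) = 8
E (Bob): min(3, 8) = 3
Root (Alice): max(0.33, 3) = 3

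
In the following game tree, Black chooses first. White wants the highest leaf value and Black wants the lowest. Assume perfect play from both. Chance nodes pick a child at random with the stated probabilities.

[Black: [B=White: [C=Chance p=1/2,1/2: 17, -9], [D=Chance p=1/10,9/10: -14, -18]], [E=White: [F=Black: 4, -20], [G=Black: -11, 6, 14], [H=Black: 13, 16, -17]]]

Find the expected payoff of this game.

C (Chance): 1/2·17 + 1/2·-9 = 4
D (Chance): 1/10·-14 + 9/10·-18 = -17.6
B (White): max(4, -17.6) = 4
F (Black): min(4, -20) = -20
G (Black): min(-11, 6, 14) = -11
H (Black): min(13, 16, -17) = -17
E (White): max(-20, -11, -17) = -11
Root (Black): min(4, -11) = -11

-11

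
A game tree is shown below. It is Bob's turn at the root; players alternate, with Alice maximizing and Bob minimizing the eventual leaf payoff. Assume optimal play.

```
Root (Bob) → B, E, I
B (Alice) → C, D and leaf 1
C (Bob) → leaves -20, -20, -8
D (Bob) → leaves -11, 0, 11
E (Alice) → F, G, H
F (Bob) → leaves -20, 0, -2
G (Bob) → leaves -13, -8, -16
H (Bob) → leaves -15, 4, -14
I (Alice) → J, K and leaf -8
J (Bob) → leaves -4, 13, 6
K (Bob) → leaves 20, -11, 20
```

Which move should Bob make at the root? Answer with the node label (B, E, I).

C (Bob): min(-20, -20, -8) = -20
D (Bob): min(-11, 0, 11) = -11
B (Alice): max(-20, -11, 1) = 1
F (Bob): min(-20, 0, -2) = -20
G (Bob): min(-13, -8, -16) = -16
H (Bob): min(-15, 4, -14) = -15
E (Alice): max(-20, -16, -15) = -15
J (Bob): min(-4, 13, 6) = -4
K (Bob): min(20, -11, 20) = -11
I (Alice): max(-4, -11, -8) = -4
Root (Bob): min(1, -15, -4) = -15
Bob picks the child with the lowest value: E (value -15).

E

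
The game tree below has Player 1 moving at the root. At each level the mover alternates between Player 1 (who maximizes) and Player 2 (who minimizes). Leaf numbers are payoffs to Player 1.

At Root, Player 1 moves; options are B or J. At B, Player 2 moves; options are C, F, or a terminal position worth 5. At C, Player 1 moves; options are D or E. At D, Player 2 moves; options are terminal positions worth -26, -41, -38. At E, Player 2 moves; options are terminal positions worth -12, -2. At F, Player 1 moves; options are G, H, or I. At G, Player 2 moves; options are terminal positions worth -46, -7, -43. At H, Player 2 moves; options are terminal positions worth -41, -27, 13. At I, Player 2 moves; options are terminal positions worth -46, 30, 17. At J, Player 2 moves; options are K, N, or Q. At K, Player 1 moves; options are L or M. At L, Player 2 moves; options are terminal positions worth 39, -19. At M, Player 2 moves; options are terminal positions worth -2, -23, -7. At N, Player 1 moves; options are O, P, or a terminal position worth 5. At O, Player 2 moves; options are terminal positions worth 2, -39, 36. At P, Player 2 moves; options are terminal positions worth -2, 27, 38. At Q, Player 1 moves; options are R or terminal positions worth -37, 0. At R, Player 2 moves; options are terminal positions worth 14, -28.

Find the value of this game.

-19

D (Player 2): min(-26, -41, -38) = -41
E (Player 2): min(-12, -2) = -12
C (Player 1): max(-41, -12) = -12
G (Player 2): min(-46, -7, -43) = -46
H (Player 2): min(-41, -27, 13) = -41
I (Player 2): min(-46, 30, 17) = -46
F (Player 1): max(-46, -41, -46) = -41
B (Player 2): min(-12, -41, 5) = -41
L (Player 2): min(39, -19) = -19
M (Player 2): min(-2, -23, -7) = -23
K (Player 1): max(-19, -23) = -19
O (Player 2): min(2, -39, 36) = -39
P (Player 2): min(-2, 27, 38) = -2
N (Player 1): max(-39, -2, 5) = 5
R (Player 2): min(14, -28) = -28
Q (Player 1): max(-28, -37, 0) = 0
J (Player 2): min(-19, 5, 0) = -19
Root (Player 1): max(-41, -19) = -19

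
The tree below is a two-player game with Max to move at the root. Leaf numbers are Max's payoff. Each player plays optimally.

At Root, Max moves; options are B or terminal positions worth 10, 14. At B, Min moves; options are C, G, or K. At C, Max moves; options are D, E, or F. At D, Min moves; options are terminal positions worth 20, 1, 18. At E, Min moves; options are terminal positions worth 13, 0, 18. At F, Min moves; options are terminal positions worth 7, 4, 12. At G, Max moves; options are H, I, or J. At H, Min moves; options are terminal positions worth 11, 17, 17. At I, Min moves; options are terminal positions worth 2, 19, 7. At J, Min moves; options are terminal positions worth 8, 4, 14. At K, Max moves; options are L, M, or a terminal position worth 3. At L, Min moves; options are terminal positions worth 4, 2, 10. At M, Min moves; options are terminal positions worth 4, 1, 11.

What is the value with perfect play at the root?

D (Min): min(20, 1, 18) = 1
E (Min): min(13, 0, 18) = 0
F (Min): min(7, 4, 12) = 4
C (Max): max(1, 0, 4) = 4
H (Min): min(11, 17, 17) = 11
I (Min): min(2, 19, 7) = 2
J (Min): min(8, 4, 14) = 4
G (Max): max(11, 2, 4) = 11
L (Min): min(4, 2, 10) = 2
M (Min): min(4, 1, 11) = 1
K (Max): max(2, 1, 3) = 3
B (Min): min(4, 11, 3) = 3
Root (Max): max(3, 10, 14) = 14

14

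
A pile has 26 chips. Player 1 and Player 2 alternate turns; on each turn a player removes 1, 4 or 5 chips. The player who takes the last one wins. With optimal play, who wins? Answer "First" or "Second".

Compute winning (W) and losing (L) positions by backward induction:
i:   0  1  2  3  4  5  6  7  8  9 10 11 12 13 14 15 16 17 18 19 20 21 22 23 24 25 26
     L  W  L  W  W  W  W  W  L  W  L  W  W  W  W  W  L  W  L  W  W  W  W  W  L  W  L
Position 26 is L, so the second player wins.

Second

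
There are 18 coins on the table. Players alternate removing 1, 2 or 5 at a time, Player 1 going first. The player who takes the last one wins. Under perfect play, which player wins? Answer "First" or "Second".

Second

i:   0  1  2  3  4  5  6  7  8  9 10 11 12 13 14 15 16 17 18
     L  W  W  L  W  W  L  W  W  L  W  W  L  W  W  L  W  W  L
Position 18 is L, so the second player wins.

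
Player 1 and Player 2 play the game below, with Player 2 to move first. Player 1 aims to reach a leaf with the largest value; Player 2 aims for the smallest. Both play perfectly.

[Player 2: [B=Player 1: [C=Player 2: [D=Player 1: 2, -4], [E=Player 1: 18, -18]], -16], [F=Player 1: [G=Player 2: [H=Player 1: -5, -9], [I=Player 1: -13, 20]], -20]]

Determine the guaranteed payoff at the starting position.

-5

D (Player 1): max(2, -4) = 2
E (Player 1): max(18, -18) = 18
C (Player 2): min(2, 18) = 2
B (Player 1): max(2, -16) = 2
H (Player 1): max(-5, -9) = -5
I (Player 1): max(-13, 20) = 20
G (Player 2): min(-5, 20) = -5
F (Player 1): max(-5, -20) = -5
Root (Player 2): min(2, -5) = -5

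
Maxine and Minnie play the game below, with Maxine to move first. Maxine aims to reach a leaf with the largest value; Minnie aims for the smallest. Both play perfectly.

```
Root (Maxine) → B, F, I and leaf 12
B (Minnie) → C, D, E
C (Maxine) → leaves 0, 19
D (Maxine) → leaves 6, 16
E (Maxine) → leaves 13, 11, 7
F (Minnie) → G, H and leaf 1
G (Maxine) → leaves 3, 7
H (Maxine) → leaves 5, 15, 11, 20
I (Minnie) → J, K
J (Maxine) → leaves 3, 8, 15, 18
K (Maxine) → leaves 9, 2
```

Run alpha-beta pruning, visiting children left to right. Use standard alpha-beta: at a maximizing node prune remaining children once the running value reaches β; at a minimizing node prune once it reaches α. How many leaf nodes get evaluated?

16

C [α=-∞,β=+∞]: v=19
D [α=-∞,β=19]: v=16
E [α=-∞,β=16]: v=13
B [α=-∞,β=+∞]: v=13
G [α=13,β=+∞]: v=7
F [α=13,β=+∞]: v=7 after child 1 ≤ α → α-cutoff, skip 2
J [α=13,β=+∞]: v=18
K [α=13,β=18]: v=9
I [α=13,β=+∞]: v=9
Root [α=-∞,β=+∞]: v=13
Leaves evaluated: 16 of 21.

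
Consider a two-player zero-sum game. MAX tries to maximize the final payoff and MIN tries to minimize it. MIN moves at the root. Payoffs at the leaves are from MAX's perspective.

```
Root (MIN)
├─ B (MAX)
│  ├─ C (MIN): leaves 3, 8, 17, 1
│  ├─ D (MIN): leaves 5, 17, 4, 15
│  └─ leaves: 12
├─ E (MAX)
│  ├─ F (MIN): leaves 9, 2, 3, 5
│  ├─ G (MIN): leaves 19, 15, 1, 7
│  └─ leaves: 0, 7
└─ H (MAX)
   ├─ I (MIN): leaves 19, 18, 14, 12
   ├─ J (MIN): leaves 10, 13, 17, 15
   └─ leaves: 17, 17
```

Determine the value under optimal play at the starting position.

7

C (MIN): min(3, 8, 17, 1) = 1
D (MIN): min(5, 17, 4, 15) = 4
B (MAX): max(1, 4, 12) = 12
F (MIN): min(9, 2, 3, 5) = 2
G (MIN): min(19, 15, 1, 7) = 1
E (MAX): max(2, 1, 0, 7) = 7
I (MIN): min(19, 18, 14, 12) = 12
J (MIN): min(10, 13, 17, 15) = 10
H (MAX): max(12, 10, 17, 17) = 17
Root (MIN): min(12, 7, 17) = 7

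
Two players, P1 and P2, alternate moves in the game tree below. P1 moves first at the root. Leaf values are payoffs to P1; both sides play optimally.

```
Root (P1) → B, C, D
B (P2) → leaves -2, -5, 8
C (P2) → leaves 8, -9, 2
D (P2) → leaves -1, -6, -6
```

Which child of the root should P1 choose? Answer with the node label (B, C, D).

B (P2): min(-2, -5, 8) = -5
C (P2): min(8, -9, 2) = -9
D (P2): min(-1, -6, -6) = -6
Root (P1): max(-5, -9, -6) = -5
P1 picks the child with the highest value: B (value -5).

B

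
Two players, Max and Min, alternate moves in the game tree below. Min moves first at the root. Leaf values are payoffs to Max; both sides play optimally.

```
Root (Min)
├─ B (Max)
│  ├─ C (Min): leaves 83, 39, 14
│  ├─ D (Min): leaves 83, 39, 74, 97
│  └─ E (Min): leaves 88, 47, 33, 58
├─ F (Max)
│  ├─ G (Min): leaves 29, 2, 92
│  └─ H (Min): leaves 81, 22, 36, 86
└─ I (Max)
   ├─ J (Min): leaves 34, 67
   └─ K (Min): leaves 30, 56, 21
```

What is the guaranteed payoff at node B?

39

C: min(83, 39, 14) = 14
D: min(83, 39, 74, 97) = 39
E: min(88, 47, 33, 58) = 33
B: max(14, 39, 33) = 39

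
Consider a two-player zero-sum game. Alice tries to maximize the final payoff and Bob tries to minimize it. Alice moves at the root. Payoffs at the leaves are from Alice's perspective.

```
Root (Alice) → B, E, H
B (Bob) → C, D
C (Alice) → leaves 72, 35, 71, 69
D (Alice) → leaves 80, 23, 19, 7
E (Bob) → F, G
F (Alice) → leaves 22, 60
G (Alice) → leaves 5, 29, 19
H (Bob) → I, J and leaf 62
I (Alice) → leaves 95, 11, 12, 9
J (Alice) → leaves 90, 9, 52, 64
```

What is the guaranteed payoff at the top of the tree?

C (Alice): max(72, 35, 71, 69) = 72
D (Alice): max(80, 23, 19, 7) = 80
B (Bob): min(72, 80) = 72
F (Alice): max(22, 60) = 60
G (Alice): max(5, 29, 19) = 29
E (Bob): min(60, 29) = 29
I (Alice): max(95, 11, 12, 9) = 95
J (Alice): max(90, 9, 52, 64) = 90
H (Bob): min(95, 90, 62) = 62
Root (Alice): max(72, 29, 62) = 72

72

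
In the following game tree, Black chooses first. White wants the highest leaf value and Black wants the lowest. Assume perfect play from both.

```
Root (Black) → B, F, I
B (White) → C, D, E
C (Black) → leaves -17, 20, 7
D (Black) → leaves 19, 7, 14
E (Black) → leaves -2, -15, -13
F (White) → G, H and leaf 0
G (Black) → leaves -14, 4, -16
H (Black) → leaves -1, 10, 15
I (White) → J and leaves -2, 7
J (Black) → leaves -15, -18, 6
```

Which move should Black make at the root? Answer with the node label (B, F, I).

F

C (Black): min(-17, 20, 7) = -17
D (Black): min(19, 7, 14) = 7
E (Black): min(-2, -15, -13) = -15
B (White): max(-17, 7, -15) = 7
G (Black): min(-14, 4, -16) = -16
H (Black): min(-1, 10, 15) = -1
F (White): max(-16, -1, 0) = 0
J (Black): min(-15, -18, 6) = -18
I (White): max(-18, -2, 7) = 7
Root (Black): min(7, 0, 7) = 0
Black picks the child with the lowest value: F (value 0).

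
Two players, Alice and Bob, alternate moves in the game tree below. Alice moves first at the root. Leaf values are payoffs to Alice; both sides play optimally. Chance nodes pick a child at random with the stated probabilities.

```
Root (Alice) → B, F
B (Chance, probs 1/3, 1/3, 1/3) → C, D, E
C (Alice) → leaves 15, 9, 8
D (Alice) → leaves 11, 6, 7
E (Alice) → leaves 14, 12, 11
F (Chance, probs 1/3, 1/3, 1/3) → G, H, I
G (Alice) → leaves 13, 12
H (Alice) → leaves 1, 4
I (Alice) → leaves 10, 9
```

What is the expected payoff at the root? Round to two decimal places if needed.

13.33

C (Alice): max(15, 9, 8) = 15
D (Alice): max(11, 6, 7) = 11
E (Alice): max(14, 12, 11) = 14
B (Chance): 1/3·15 + 1/3·11 + 1/3·14 = 13.33
G (Alice): max(13, 12) = 13
H (Alice): max(1, 4) = 4
I (Alice): max(10, 9) = 10
F (Chance): 1/3·13 + 1/3·4 + 1/3·10 = 9
Root (Alice): max(13.33, 9) = 13.33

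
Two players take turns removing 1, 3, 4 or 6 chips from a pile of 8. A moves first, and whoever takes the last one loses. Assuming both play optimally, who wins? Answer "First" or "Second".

i:   0  1  2  3  4  5  6  7  8
     W  L  W  L  W  W  W  W  L
Position 8 is L, so the second player wins.

Second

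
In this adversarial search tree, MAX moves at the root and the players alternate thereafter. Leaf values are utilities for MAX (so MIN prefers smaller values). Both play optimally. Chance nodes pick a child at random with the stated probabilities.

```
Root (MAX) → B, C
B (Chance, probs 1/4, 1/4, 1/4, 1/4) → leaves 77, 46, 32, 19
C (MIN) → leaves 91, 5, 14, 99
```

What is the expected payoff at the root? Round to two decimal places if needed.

43.5

B (Chance): 1/4·77 + 1/4·46 + 1/4·32 + 1/4·19 = 43.5
C (MIN): min(91, 5, 14, 99) = 5
Root (MAX): max(43.5, 5) = 43.5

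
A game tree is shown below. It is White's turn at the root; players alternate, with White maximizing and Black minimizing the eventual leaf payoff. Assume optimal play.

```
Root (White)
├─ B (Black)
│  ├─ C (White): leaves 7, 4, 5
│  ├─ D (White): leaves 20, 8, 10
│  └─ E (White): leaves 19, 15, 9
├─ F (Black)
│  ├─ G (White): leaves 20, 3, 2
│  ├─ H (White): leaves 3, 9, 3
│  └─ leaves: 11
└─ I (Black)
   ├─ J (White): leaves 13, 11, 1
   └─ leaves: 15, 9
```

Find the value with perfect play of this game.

9

C (White): max(7, 4, 5) = 7
D (White): max(20, 8, 10) = 20
E (White): max(19, 15, 9) = 19
B (Black): min(7, 20, 19) = 7
G (White): max(20, 3, 2) = 20
H (White): max(3, 9, 3) = 9
F (Black): min(20, 9, 11) = 9
J (White): max(13, 11, 1) = 13
I (Black): min(13, 15, 9) = 9
Root (White): max(7, 9, 9) = 9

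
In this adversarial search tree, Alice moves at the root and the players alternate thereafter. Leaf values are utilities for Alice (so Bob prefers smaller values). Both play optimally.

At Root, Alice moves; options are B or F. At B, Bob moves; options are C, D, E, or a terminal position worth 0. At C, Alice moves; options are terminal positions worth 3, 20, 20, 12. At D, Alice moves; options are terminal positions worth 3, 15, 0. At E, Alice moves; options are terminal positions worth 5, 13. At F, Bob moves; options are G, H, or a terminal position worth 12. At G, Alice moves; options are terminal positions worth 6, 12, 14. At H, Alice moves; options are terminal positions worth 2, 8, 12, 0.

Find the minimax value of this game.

12

C (Alice): max(3, 20, 20, 12) = 20
D (Alice): max(3, 15, 0) = 15
E (Alice): max(5, 13) = 13
B (Bob): min(20, 15, 13, 0) = 0
G (Alice): max(6, 12, 14) = 14
H (Alice): max(2, 8, 12, 0) = 12
F (Bob): min(14, 12, 12) = 12
Root (Alice): max(0, 12) = 12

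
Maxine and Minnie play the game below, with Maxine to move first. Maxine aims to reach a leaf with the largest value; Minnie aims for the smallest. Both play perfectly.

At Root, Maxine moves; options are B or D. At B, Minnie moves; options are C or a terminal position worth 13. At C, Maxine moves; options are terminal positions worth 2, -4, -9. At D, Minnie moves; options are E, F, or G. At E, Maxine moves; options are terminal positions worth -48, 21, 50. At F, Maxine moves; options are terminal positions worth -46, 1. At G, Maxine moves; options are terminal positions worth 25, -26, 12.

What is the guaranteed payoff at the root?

2

C (Maxine): max(2, -4, -9) = 2
B (Minnie): min(2, 13) = 2
E (Maxine): max(-48, 21, 50) = 50
F (Maxine): max(-46, 1) = 1
G (Maxine): max(25, -26, 12) = 25
D (Minnie): min(50, 1, 25) = 1
Root (Maxine): max(2, 1) = 2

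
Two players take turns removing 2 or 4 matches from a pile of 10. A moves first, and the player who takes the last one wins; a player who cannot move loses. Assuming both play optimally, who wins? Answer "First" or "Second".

First

i:   0  1  2  3  4  5  6  7  8  9 10
     L  L  W  W  W  W  L  L  W  W  W
Position 10 is W, so the first player wins.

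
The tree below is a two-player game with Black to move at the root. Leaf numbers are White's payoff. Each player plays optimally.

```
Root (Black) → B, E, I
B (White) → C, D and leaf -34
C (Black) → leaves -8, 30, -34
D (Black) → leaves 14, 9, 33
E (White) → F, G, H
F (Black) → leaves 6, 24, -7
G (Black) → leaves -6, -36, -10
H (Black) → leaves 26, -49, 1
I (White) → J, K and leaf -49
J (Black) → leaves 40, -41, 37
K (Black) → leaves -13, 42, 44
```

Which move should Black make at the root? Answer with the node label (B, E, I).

C (Black): min(-8, 30, -34) = -34
D (Black): min(14, 9, 33) = 9
B (White): max(-34, 9, -34) = 9
F (Black): min(6, 24, -7) = -7
G (Black): min(-6, -36, -10) = -36
H (Black): min(26, -49, 1) = -49
E (White): max(-7, -36, -49) = -7
J (Black): min(40, -41, 37) = -41
K (Black): min(-13, 42, 44) = -13
I (White): max(-41, -13, -49) = -13
Root (Black): min(9, -7, -13) = -13
Black picks the child with the lowest value: I (value -13).

I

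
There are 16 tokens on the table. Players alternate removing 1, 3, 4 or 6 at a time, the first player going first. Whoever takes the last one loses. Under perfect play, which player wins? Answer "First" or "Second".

First

Positions where the player to move wins (W) vs loses (L):
i:   0  1  2  3  4  5  6  7  8  9 10 11 12 13 14 15 16
     W  L  W  L  W  W  W  W  L  W  L  W  W  W  W  L  W
Position 16 is W, so the first player wins.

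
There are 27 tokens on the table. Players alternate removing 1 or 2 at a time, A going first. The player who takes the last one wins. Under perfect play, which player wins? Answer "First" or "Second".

Second

i:   0  1  2  3  4  5  6  7  8  9 10 11 12 13 14 15 16 17 18 19 20 21 22 23 24 25 26 27
     L  W  W  L  W  W  L  W  W  L  W  W  L  W  W  L  W  W  L  W  W  L  W  W  L  W  W  L
Position 27 is L, so the second player wins.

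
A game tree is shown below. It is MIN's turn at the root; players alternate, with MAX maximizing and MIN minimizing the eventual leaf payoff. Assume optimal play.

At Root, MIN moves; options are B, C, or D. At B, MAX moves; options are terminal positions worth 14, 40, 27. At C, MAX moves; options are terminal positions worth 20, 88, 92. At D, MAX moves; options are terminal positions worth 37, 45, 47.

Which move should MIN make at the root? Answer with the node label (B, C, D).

B (MAX): max(14, 40, 27) = 40
C (MAX): max(20, 88, 92) = 92
D (MAX): max(37, 45, 47) = 47
Root (MIN): min(40, 92, 47) = 40
MIN picks the child with the lowest value: B (value 40).

B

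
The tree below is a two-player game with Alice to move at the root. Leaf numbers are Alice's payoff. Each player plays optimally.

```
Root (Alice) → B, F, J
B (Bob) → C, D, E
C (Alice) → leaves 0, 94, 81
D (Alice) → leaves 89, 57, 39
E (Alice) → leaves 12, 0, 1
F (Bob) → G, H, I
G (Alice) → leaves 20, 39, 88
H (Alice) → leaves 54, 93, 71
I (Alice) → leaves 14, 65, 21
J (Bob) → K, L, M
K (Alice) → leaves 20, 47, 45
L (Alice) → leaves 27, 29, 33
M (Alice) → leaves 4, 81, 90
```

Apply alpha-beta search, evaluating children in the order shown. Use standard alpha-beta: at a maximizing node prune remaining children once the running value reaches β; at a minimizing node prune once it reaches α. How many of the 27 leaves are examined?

C [α=-∞,β=+∞]: v=94
D [α=-∞,β=94]: v=89
E [α=-∞,β=89]: v=12
B [α=-∞,β=+∞]: v=12
G [α=12,β=+∞]: v=88
H [α=12,β=88]: v=93 after child 2 ≥ β → β-cutoff, skip 1
I [α=12,β=88]: v=65
F [α=12,β=+∞]: v=65
K [α=65,β=+∞]: v=47
J [α=65,β=+∞]: v=47 after child 1 ≤ α → α-cutoff, skip 2
Root [α=-∞,β=+∞]: v=65
Leaves evaluated: 20 of 27.

20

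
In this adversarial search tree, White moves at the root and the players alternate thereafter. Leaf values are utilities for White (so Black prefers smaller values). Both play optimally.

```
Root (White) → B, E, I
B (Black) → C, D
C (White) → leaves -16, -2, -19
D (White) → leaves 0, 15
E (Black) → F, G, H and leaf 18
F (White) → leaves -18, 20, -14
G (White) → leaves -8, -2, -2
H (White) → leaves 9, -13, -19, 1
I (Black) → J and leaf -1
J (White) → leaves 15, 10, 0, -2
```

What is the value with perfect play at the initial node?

-1

C (White): max(-16, -2, -19) = -2
D (White): max(0, 15) = 15
B (Black): min(-2, 15) = -2
F (White): max(-18, 20, -14) = 20
G (White): max(-8, -2, -2) = -2
H (White): max(9, -13, -19, 1) = 9
E (Black): min(20, -2, 9, 18) = -2
J (White): max(15, 10, 0, -2) = 15
I (Black): min(15, -1) = -1
Root (White): max(-2, -2, -1) = -1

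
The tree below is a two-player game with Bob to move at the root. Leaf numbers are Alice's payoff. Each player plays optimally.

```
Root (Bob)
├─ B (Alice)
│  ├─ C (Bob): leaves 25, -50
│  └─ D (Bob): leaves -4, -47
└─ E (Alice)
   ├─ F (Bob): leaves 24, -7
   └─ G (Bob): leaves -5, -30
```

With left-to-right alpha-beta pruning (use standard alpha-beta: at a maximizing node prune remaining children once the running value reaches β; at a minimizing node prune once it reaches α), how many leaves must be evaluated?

C [α=-∞,β=+∞]: v=-50
D [α=-50,β=+∞]: v=-47
B [α=-∞,β=+∞]: v=-47
F [α=-∞,β=-47]: v=-7
E [α=-∞,β=-47]: v=-7 after child 1 ≥ β → β-cutoff, skip 1
Root [α=-∞,β=+∞]: v=-47
Leaves evaluated: 6 of 8.

6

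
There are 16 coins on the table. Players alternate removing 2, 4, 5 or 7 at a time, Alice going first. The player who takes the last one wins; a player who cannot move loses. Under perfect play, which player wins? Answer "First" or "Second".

First

i:   0  1  2  3  4  5  6  7  8  9 10 11 12 13 14 15 16
     L  L  W  W  W  W  W  W  W  L  L  W  W  W  W  W  W
Position 16 is W, so the first player wins.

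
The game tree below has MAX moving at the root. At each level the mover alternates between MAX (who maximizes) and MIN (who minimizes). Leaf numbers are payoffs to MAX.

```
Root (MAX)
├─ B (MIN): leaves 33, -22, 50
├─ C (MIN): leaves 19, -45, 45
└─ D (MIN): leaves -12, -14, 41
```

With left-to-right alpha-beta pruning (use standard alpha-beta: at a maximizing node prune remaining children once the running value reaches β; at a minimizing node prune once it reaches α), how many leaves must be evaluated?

8

B [α=-∞,β=+∞]: v=-22
C [α=-22,β=+∞]: v=-45 after child 2 ≤ α → α-cutoff, skip 1
D [α=-22,β=+∞]: v=-14
Root [α=-∞,β=+∞]: v=-14
Leaves evaluated: 8 of 9.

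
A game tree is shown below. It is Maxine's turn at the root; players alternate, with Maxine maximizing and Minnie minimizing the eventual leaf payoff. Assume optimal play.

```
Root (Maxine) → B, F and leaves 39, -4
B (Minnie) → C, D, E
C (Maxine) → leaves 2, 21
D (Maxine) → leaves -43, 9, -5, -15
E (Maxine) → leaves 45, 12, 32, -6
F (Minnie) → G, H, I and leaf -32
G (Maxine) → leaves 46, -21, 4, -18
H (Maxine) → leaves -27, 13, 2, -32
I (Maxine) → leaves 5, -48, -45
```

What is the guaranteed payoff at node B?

C: max(2, 21) = 21
D: max(-43, 9, -5, -15) = 9
E: max(45, 12, 32, -6) = 45
B: min(21, 9, 45) = 9

9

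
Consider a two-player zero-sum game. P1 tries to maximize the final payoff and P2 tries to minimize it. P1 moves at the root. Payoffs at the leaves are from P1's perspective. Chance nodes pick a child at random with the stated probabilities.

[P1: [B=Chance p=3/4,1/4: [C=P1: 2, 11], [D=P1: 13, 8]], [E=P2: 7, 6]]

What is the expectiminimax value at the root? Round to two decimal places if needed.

C (P1): max(2, 11) = 11
D (P1): max(13, 8) = 13
B (Chance): 3/4·11 + 1/4·13 = 11.5
E (P2): min(7, 6) = 6
Root (P1): max(11.5, 6) = 11.5

11.5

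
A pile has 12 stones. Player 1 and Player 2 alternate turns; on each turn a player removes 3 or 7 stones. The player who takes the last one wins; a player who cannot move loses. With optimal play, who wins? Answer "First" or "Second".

Second

Compute winning (W) and losing (L) positions by backward induction:
i:   0  1  2  3  4  5  6  7  8  9 10 11 12
     L  L  L  W  W  W  L  W  W  W  L  L  L
Position 12 is L, so the second player wins.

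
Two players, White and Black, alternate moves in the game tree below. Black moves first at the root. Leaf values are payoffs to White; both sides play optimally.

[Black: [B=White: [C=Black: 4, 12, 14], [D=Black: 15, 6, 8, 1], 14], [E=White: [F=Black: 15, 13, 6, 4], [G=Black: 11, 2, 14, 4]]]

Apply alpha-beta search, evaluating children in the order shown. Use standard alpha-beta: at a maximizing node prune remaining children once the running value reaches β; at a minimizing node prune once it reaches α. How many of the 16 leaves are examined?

14

C [α=-∞,β=+∞]: v=4
D [α=4,β=+∞]: v=1
B [α=-∞,β=+∞]: v=14
F [α=-∞,β=14]: v=4
G [α=4,β=14]: v=2 after child 2 ≤ α → α-cutoff, skip 2
E [α=-∞,β=14]: v=4
Root [α=-∞,β=+∞]: v=4
Leaves evaluated: 14 of 16.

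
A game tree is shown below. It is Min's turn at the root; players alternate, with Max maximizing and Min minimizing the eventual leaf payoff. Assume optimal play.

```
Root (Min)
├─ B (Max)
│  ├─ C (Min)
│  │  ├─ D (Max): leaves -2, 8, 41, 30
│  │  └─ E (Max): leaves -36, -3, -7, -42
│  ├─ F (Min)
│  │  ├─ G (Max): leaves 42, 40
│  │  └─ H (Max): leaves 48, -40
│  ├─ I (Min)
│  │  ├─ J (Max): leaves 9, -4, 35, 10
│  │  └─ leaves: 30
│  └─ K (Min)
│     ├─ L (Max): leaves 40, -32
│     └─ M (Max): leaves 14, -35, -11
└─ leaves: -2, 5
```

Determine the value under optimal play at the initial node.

D (Max): max(-2, 8, 41, 30) = 41
E (Max): max(-36, -3, -7, -42) = -3
C (Min): min(41, -3) = -3
G (Max): max(42, 40) = 42
H (Max): max(48, -40) = 48
F (Min): min(42, 48) = 42
J (Max): max(9, -4, 35, 10) = 35
I (Min): min(35, 30) = 30
L (Max): max(40, -32) = 40
M (Max): max(14, -35, -11) = 14
K (Min): min(40, 14) = 14
B (Max): max(-3, 42, 30, 14) = 42
Root (Min): min(42, -2, 5) = -2

-2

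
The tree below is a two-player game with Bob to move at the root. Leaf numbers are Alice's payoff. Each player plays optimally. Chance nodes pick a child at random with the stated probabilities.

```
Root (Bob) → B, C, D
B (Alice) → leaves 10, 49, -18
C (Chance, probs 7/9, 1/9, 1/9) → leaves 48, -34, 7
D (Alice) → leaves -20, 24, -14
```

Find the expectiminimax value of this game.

24

B (Alice): max(10, 49, -18) = 49
C (Chance): 7/9·48 + 1/9·-34 + 1/9·7 = 34.33
D (Alice): max(-20, 24, -14) = 24
Root (Bob): min(49, 34.33, 24) = 24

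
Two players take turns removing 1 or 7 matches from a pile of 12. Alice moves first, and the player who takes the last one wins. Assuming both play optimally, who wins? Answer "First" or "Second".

W/L table (W = player to move can force a win):
i:   0  1  2  3  4  5  6  7  8  9 10 11 12
     L  W  L  W  L  W  L  W  L  W  L  W  L
Position 12 is L, so the second player wins.

Second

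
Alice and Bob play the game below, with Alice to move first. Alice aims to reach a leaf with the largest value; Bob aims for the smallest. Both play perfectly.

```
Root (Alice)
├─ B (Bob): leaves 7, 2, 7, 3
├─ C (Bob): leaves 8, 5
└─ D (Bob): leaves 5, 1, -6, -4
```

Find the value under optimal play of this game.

5

B (Bob): min(7, 2, 7, 3) = 2
C (Bob): min(8, 5) = 5
D (Bob): min(5, 1, -6, -4) = -6
Root (Alice): max(2, 5, -6) = 5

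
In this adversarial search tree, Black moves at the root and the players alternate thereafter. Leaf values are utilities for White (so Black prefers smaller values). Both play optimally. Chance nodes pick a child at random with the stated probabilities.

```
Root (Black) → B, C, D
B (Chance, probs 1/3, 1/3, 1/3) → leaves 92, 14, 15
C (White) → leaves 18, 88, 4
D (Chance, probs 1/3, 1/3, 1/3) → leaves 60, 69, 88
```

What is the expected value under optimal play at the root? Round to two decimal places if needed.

B (Chance): 1/3·92 + 1/3·14 + 1/3·15 = 40.33
C (White): max(18, 88, 4) = 88
D (Chance): 1/3·60 + 1/3·69 + 1/3·88 = 72.33
Root (Black): min(40.33, 88, 72.33) = 40.33

40.33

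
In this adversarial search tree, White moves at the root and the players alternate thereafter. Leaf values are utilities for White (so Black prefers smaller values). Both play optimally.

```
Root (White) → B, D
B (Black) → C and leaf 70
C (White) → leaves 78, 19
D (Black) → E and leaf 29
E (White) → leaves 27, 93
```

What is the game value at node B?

C: max(78, 19) = 78
B: min(78, 70) = 70

70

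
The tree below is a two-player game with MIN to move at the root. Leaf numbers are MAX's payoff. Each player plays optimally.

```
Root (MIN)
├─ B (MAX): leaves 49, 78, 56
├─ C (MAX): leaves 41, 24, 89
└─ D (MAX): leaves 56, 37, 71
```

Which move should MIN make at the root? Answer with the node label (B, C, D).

D

B (MAX): max(49, 78, 56) = 78
C (MAX): max(41, 24, 89) = 89
D (MAX): max(56, 37, 71) = 71
Root (MIN): min(78, 89, 71) = 71
MIN picks the child with the lowest value: D (value 71).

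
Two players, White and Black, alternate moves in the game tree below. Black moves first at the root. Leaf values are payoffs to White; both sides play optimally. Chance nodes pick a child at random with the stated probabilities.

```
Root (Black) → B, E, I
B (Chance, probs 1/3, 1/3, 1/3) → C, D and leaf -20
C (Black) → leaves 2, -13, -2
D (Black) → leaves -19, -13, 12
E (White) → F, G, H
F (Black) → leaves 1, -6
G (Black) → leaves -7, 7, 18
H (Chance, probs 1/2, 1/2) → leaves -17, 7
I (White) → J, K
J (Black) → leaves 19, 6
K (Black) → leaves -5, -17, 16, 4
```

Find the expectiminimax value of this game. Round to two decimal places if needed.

C (Black): min(2, -13, -2) = -13
D (Black): min(-19, -13, 12) = -19
B (Chance): 1/3·-13 + 1/3·-19 + 1/3·-20 = -17.33
F (Black): min(1, -6) = -6
G (Black): min(-7, 7, 18) = -7
H (Chance): 1/2·-17 + 1/2·7 = -5
E (White): max(-6, -7, -5) = -5
J (Black): min(19, 6) = 6
K (Black): min(-5, -17, 16, 4) = -17
I (White): max(6, -17) = 6
Root (Black): min(-17.33, -5, 6) = -17.33

-17.33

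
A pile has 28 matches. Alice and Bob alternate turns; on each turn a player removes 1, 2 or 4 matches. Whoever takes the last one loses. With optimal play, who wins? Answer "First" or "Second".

Compute winning (W) and losing (L) positions by backward induction:
i:   0  1  2  3  4  5  6  7  8  9 10 11 12 13 14 15 16 17 18 19 20 21 22 23 24 25 26 27 28
     W  L  W  W  L  W  W  L  W  W  L  W  W  L  W  W  L  W  W  L  W  W  L  W  W  L  W  W  L
Position 28 is L, so the second player wins.

Second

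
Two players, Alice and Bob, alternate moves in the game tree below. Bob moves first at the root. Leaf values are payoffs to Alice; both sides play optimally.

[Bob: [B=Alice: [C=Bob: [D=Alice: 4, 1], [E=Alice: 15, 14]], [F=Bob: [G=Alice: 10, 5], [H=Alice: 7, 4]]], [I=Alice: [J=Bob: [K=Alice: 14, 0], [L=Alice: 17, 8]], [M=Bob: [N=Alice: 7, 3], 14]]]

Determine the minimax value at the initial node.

7

D (Alice): max(4, 1) = 4
E (Alice): max(15, 14) = 15
C (Bob): min(4, 15) = 4
G (Alice): max(10, 5) = 10
H (Alice): max(7, 4) = 7
F (Bob): min(10, 7) = 7
B (Alice): max(4, 7) = 7
K (Alice): max(14, 0) = 14
L (Alice): max(17, 8) = 17
J (Bob): min(14, 17) = 14
N (Alice): max(7, 3) = 7
M (Bob): min(7, 14) = 7
I (Alice): max(14, 7) = 14
Root (Bob): min(7, 14) = 7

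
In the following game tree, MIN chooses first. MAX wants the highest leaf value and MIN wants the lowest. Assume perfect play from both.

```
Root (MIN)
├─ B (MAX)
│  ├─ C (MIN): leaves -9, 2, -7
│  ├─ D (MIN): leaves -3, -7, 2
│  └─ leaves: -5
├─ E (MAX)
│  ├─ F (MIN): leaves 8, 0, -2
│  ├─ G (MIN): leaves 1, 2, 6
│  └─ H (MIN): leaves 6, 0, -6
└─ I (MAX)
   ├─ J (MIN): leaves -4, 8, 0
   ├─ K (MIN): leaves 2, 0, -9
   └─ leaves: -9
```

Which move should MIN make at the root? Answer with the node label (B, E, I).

C (MIN): min(-9, 2, -7) = -9
D (MIN): min(-3, -7, 2) = -7
B (MAX): max(-9, -7, -5) = -5
F (MIN): min(8, 0, -2) = -2
G (MIN): min(1, 2, 6) = 1
H (MIN): min(6, 0, -6) = -6
E (MAX): max(-2, 1, -6) = 1
J (MIN): min(-4, 8, 0) = -4
K (MIN): min(2, 0, -9) = -9
I (MAX): max(-4, -9, -9) = -4
Root (MIN): min(-5, 1, -4) = -5
MIN picks the child with the lowest value: B (value -5).

B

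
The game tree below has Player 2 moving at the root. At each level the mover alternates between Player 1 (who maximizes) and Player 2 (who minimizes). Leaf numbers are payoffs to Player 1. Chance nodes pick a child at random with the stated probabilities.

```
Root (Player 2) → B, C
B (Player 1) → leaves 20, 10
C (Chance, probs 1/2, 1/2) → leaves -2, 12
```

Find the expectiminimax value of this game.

5

B (Player 1): max(20, 10) = 20
C (Chance): 1/2·-2 + 1/2·12 = 5
Root (Player 2): min(20, 5) = 5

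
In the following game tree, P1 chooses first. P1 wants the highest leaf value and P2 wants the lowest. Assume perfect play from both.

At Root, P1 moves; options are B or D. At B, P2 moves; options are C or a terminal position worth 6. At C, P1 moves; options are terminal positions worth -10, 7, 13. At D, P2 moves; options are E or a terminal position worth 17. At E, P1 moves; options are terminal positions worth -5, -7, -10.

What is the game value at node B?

6

C: max(-10, 7, 13) = 13
B: min(13, 6) = 6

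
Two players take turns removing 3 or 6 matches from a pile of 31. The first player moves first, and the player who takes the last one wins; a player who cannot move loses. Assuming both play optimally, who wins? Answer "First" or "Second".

First

i:   0  1  2  3  4  5  6  7  8  9 10 11 12 13 14 15 16 17 18 19 20 21 22 23 24 25 26 27 28 29 30 31
     L  L  L  W  W  W  W  W  W  L  L  L  W  W  W  W  W  W  L  L  L  W  W  W  W  W  W  L  L  L  W  W
Position 31 is W, so the first player wins.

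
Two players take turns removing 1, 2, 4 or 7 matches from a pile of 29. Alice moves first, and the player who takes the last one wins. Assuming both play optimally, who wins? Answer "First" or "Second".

W/L table (W = player to move can force a win):
i:   0  1  2  3  4  5  6  7  8  9 10 11 12 13 14 15 16 17 18 19 20 21 22 23 24 25 26 27 28 29
     L  W  W  L  W  W  L  W  W  L  W  W  L  W  W  L  W  W  L  W  W  L  W  W  L  W  W  L  W  W
Position 29 is W, so the first player wins.

First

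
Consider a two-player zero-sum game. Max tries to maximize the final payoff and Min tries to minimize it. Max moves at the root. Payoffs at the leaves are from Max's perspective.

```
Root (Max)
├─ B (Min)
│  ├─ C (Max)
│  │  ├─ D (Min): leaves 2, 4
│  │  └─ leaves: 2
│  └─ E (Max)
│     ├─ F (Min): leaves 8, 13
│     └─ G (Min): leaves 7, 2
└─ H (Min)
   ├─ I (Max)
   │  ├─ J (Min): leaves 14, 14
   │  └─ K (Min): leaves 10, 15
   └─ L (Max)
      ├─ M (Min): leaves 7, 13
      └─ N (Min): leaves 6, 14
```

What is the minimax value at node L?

M: min(7, 13) = 7
N: min(6, 14) = 6
L: max(7, 6) = 7

7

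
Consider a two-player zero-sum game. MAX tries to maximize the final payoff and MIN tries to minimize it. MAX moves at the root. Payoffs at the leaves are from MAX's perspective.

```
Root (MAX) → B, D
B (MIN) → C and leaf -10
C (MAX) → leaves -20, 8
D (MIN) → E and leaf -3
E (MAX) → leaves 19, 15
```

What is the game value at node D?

-3

E: max(19, 15) = 19
D: min(19, -3) = -3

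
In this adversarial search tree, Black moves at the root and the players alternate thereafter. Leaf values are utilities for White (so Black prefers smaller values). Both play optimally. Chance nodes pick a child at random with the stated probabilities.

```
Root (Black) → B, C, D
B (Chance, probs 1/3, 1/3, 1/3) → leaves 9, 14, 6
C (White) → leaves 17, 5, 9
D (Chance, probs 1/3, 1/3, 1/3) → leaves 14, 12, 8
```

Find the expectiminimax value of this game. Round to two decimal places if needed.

9.67

B (Chance): 1/3·9 + 1/3·14 + 1/3·6 = 9.67
C (White): max(17, 5, 9) = 17
D (Chance): 1/3·14 + 1/3·12 + 1/3·8 = 11.33
Root (Black): min(9.67, 17, 11.33) = 9.67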